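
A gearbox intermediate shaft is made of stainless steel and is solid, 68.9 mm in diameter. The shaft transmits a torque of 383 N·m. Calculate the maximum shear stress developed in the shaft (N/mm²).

J = πd⁴/32 = π(0.0689)⁴/32 = 2.212×10^-6 m⁴.
τ_max = T·r/J = 383.0 × 0.0345 / 2.212×10^-6 = 5.964×10^6 Pa.

5.96 N/mm²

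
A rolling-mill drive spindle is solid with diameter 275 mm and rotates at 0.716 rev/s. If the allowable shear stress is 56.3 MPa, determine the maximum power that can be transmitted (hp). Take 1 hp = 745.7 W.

1390 hp

J = πd⁴/32 = π(0.275)⁴/32 = 5.615×10^-4 m⁴.
T_max = τ_allow·J/r = 5.63×10^7 × 5.615×10^-4 / 0.138 = 229900 N·m.
ω = 2π·0.716 = 4.499 rad/s, so P_max = T_max·ω = 1.034×10^6 W.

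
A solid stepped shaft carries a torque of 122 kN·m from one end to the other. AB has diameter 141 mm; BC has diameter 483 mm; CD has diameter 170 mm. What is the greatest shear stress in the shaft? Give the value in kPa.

Under the same torque, τ_max = 16T/(πd³) is largest where d is smallest — segment AB (d = 141 mm).
τ_max = 16·122000/(π·(0.141)³) = 2.217×10^8 Pa.

222000 kPa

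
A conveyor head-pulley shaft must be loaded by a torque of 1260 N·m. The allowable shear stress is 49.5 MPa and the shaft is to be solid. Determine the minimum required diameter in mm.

For a solid shaft τ_max = 16T/(πd³), so d = (16T/(π τ_allow))^(1/3) = (16·1260/(π·4.95×10^7))^(1/3) = 0.05061 m.

50.6 mm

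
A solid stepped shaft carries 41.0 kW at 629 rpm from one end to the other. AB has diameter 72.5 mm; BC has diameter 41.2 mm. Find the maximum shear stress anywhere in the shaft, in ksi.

ω = 2π·629/60 = 65.87 rad/s, so T = P/ω = 41.0×10³ / 65.87 = 622.5 N·m.
Under the same torque, τ_max = 16T/(πd³) is largest where d is smallest — segment BC (d = 41.2 mm).
τ_max = 16·622.5/(π·(0.0412)³) = 4.533×10^7 Pa.

6.57 ksi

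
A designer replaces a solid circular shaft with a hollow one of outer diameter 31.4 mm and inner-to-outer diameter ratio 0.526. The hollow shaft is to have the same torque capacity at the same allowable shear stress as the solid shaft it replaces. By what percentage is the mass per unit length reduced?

23.7 %

Equal τ_max and T ⇒ the solid shaft needs d_s³ = d_o³(1−k⁴), so d_s = 31.4·(1−0.526⁴)^(1/3) = 30.58 mm.
Area ratio A_h/A_s = d_o²(1−k²)/d_s² = (1−k²)/(1−k⁴)^(2/3) = 0.7628.
Mass saving = 1 − 0.7628 = 23.7 %.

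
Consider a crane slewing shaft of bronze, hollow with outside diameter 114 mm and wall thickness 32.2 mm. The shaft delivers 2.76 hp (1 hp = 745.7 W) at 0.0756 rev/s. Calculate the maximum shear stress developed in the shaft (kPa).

ω = 2π·0.0756 = 0.4750 rad/s, so T = P/ω = 2.76×745.7 / 0.4750 = 4333 N·m.
J = π(d_o⁴ − d_i⁴)/32 = π(0.114⁴ − 0.0496⁴)/32 = 1.599×10^-5 m⁴.
τ_max = T·r/J = 4333 × 0.0570 / 1.599×10^-5 = 1.545×10^7 Pa.

15400 kPa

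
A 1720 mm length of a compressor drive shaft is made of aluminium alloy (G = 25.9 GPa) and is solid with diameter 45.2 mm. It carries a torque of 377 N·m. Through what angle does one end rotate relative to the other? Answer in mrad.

61.1 mrad

J = πd⁴/32 = π(0.0452)⁴/32 = 4.098×10^-7 m⁴.
θ = T·L/(G·J) = 377.0 × 1.72 / (25.9×10⁹ × 4.098×10^-7) = 0.06110 rad.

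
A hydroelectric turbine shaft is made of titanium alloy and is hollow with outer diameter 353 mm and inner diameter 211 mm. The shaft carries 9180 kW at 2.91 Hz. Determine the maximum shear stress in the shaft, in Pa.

ω = 2π·2.91 = 18.28 rad/s, so T = P/ω = 9180×10³ / 18.28 = 502100 N·m.
J = π(d_o⁴ − d_i⁴)/32 = π(0.353⁴ − 0.211⁴)/32 = 1.330×10^-3 m⁴.
τ_max = T·r/J = 502100 × 0.176 / 1.330×10^-3 = 6.664×10^7 Pa.

6.66e7 Pa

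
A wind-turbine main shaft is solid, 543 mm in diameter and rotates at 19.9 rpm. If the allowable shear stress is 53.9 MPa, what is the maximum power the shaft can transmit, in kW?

J = πd⁴/32 = π(0.543)⁴/32 = 8.535×10^-3 m⁴.
T_max = τ_allow·J/r = 5.39×10^7 × 8.535×10^-3 / 0.272 = 1.694e6 N·m.
ω = 2π·19.9/60 = 2.084 rad/s, so P_max = T_max·ω = 3.531×10^6 W.

3530 kW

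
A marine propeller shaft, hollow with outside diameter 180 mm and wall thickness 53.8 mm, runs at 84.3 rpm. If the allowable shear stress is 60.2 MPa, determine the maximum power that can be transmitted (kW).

593 kW

J = π(d_o⁴ − d_i⁴)/32 = π(0.180⁴ − 0.0724⁴)/32 = 1.004×10^-4 m⁴.
T_max = τ_allow·J/r = 6.02×10^7 × 1.004×10^-4 / 0.0900 = 67130 N·m.
ω = 2π·84.3/60 = 8.828 rad/s, so P_max = T_max·ω = 5.926×10^5 W.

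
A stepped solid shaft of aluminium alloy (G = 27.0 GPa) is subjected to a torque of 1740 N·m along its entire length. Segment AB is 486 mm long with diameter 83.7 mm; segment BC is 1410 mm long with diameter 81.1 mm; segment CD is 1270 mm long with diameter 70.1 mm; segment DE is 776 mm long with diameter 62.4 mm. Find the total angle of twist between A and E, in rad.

J_AB = π(0.0837)⁴/32 = 4.82×10^-6 m⁴; J_BC = π(0.0811)⁴/32 = 4.25×10^-6 m⁴; J_CD = π(0.0701)⁴/32 = 2.37×10^-6 m⁴; J_DE = π(0.0624)⁴/32 = 1.49×10^-6 m⁴.
θ = (T/G)·Σ L_i/J_i = (1740/27.0×10⁹)·(0.486/4.82×10^-6 + 1.41/4.25×10^-6 + 1.27/2.37×10^-6 + 0.776/1.49×10^-6) = 0.09602 rad.

0.0960 rad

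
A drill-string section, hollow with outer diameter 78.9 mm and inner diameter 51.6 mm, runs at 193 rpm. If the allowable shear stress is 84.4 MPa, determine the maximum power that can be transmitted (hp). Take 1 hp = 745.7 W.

J = π(d_o⁴ − d_i⁴)/32 = π(0.0789⁴ − 0.0516⁴)/32 = 3.109×10^-6 m⁴.
T_max = τ_allow·J/r = 8.44×10^7 × 3.109×10^-6 / 0.0395 = 6651 N·m.
ω = 2π·193/60 = 20.21 rad/s, so P_max = T_max·ω = 1.344×10^5 W.

180 hp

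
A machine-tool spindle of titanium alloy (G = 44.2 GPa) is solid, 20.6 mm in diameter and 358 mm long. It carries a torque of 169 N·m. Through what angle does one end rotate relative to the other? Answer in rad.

0.0774 rad

J = πd⁴/32 = π(0.0206)⁴/32 = 1.768×10^-8 m⁴.
θ = T·L/(G·J) = 169.0 × 0.358 / (44.2×10⁹ × 1.768×10^-8) = 0.07742 rad.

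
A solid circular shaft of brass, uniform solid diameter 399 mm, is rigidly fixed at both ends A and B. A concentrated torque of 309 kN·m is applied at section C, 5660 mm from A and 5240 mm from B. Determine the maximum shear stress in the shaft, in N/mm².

With uniform GJ and both ends fixed, compatibility θ_AC = θ_CB gives T_A·a = T_B·b, together with T_A + T_B = T₀.
T_A = T₀·b/(a+b) = 309000·5240/10900 = 148500 N·m; T_B = 160500 N·m.
τ in each portion: τ_AC = 1.19×10^7 Pa, τ_CB = 1.29×10^7 Pa; maximum is in CB.
τ_max = T_CB·r/J = 160500·0.200/2.49×10^-3 = 1.286×10^7 Pa.

12.9 N/mm²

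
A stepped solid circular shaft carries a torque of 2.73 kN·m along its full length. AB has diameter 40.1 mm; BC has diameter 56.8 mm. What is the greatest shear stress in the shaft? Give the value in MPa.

216 MPa

Under the same torque, τ_max = 16T/(πd³) is largest where d is smallest — segment AB (d = 40.1 mm).
τ_max = 16·2730/(π·(0.0401)³) = 2.156×10^8 Pa.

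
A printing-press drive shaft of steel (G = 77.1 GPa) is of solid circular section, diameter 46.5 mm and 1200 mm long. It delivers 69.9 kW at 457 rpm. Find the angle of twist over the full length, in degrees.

2.84°

ω = 2π·457/60 = 47.86 rad/s, so T = P/ω = 69.9×10³ / 47.86 = 1461 N·m.
J = πd⁴/32 = π(0.0465)⁴/32 = 4.590×10^-7 m⁴.
θ = T·L/(G·J) = 1461 × 1.20 / (77.1×10⁹ × 4.590×10^-7) = 0.04953 rad.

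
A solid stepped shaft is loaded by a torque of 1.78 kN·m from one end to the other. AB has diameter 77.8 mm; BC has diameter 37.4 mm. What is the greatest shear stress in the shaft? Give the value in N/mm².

173 N/mm²

Under the same torque, τ_max = 16T/(πd³) is largest where d is smallest — segment BC (d = 37.4 mm).
τ_max = 16·1780/(π·(0.0374)³) = 1.733×10^8 Pa.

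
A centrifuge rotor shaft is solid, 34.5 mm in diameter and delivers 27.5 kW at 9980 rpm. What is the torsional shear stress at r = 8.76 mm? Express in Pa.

1.66e6 Pa

ω = 2π·9980/60 = 1045 rad/s, so T = P/ω = 27.5×10³ / 1045 = 26.31 N·m.
J = πd⁴/32 = π(0.0345)⁴/32 = 1.391×10^-7 m⁴.
Shear stress varies linearly with radius: τ = T·r/J = 26.31 × 0.00876 / 1.391×10^-7 = 1.657×10^6 Pa.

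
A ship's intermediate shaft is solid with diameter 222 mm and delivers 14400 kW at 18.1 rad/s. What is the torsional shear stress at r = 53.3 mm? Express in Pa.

1.78e8 Pa

ω = 18.1 rad/s, so T = P/ω = 14400×10³ / 18.10 = 795600 N·m.
J = πd⁴/32 = π(0.222)⁴/32 = 2.385×10^-4 m⁴.
Shear stress varies linearly with radius: τ = T·r/J = 795600 × 0.0533 / 2.385×10^-4 = 1.778×10^8 Pa.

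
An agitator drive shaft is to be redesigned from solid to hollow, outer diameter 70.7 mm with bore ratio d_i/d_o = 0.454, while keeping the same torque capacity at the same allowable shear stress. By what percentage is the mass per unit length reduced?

18.3 %

Equal τ_max and T ⇒ the solid shaft needs d_s³ = d_o³(1−k⁴), so d_s = 70.7·(1−0.454⁴)^(1/3) = 69.68 mm.
Area ratio A_h/A_s = d_o²(1−k²)/d_s² = (1−k²)/(1−k⁴)^(2/3) = 0.8172.
Mass saving = 1 − 0.8172 = 18.3 %.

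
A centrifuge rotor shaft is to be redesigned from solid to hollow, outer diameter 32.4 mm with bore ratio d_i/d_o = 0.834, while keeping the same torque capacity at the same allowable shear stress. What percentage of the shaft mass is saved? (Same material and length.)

Equal τ_max and T ⇒ the solid shaft needs d_s³ = d_o³(1−k⁴), so d_s = 32.4·(1−0.834⁴)^(1/3) = 25.99 mm.
Area ratio A_h/A_s = d_o²(1−k²)/d_s² = (1−k²)/(1−k⁴)^(2/3) = 0.4731.
Mass saving = 1 − 0.4731 = 52.7 %.

52.7 %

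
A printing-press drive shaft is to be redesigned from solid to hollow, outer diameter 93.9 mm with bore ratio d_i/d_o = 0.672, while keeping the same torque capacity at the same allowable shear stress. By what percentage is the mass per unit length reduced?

Equal τ_max and T ⇒ the solid shaft needs d_s³ = d_o³(1−k⁴), so d_s = 93.9·(1−0.672⁴)^(1/3) = 87.03 mm.
Area ratio A_h/A_s = d_o²(1−k²)/d_s² = (1−k²)/(1−k⁴)^(2/3) = 0.6385.
Mass saving = 1 − 0.6385 = 36.2 %.

36.2 %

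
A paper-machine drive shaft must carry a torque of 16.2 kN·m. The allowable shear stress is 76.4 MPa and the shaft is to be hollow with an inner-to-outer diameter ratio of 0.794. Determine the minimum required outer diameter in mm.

For a hollow shaft with d_i/d_o = 0.794: τ_max = 16T/(π d_o³ (1−k⁴)), so d_o = [16T/(π τ_allow (1−k⁴))]^(1/3) = [16·16200/(π·7.64×10^7·0.6026)]^(1/3) = 0.1215 m.

121 mm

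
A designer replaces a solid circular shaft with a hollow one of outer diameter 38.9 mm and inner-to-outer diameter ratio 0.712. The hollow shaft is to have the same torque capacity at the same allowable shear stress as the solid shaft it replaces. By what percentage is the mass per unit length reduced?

39.9 %

Equal τ_max and T ⇒ the solid shaft needs d_s³ = d_o³(1−k⁴), so d_s = 38.9·(1−0.712⁴)^(1/3) = 35.23 mm.
Area ratio A_h/A_s = d_o²(1−k²)/d_s² = (1−k²)/(1−k⁴)^(2/3) = 0.6010.
Mass saving = 1 − 0.6010 = 39.9 %.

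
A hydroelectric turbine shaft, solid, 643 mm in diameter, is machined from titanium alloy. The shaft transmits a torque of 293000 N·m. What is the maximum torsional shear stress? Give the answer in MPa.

J = πd⁴/32 = π(0.643)⁴/32 = 0.01678 m⁴.
τ_max = T·r/J = 293000 × 0.322 / 0.01678 = 5.613×10^6 Pa.

5.61 MPa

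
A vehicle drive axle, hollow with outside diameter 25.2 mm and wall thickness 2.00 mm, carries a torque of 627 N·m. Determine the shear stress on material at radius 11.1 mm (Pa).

3.52e8 Pa

J = π(d_o⁴ − d_i⁴)/32 = π(0.0252⁴ − 0.0212⁴)/32 = 1.976×10^-8 m⁴.
Shear stress varies linearly with radius: τ = T·r/J = 627.0 × 0.0111 / 1.976×10^-8 = 3.522×10^8 Pa.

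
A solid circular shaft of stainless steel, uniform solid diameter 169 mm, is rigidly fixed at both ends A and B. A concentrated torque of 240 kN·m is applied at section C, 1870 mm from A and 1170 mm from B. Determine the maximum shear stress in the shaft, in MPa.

With uniform GJ and both ends fixed, compatibility θ_AC = θ_CB gives T_A·a = T_B·b, together with T_A + T_B = T₀.
T_A = T₀·b/(a+b) = 240000·1170/3040 = 92370 N·m; T_B = 147600 N·m.
τ in each portion: τ_AC = 9.75×10^7 Pa, τ_CB = 1.56×10^8 Pa; maximum is in CB.
τ_max = T_CB·r/J = 147600·0.0845/8.01×10^-5 = 1.558×10^8 Pa.

156 MPa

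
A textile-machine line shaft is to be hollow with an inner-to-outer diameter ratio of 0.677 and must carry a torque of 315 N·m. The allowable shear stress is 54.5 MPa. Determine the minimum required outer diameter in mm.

For a hollow shaft with d_i/d_o = 0.677: τ_max = 16T/(π d_o³ (1−k⁴)), so d_o = [16T/(π τ_allow (1−k⁴))]^(1/3) = [16·315.0/(π·5.45×10^7·0.7899)]^(1/3) = 0.03340 m.

33.4 mm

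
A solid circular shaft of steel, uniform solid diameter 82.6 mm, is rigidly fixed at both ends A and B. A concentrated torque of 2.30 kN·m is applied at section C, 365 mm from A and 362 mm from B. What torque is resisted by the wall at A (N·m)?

With uniform GJ and both ends fixed, compatibility θ_AC = θ_CB gives T_A·a = T_B·b, together with T_A + T_B = T₀.
T_A = T₀·b/(a+b) = 2300·362/727.0 = 1145 N·m; T_B = 1155 N·m.

1150 N·m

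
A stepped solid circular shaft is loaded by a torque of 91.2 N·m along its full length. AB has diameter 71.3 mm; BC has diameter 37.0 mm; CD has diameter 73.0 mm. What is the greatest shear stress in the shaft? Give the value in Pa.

9.17e6 Pa

Under the same torque, τ_max = 16T/(πd³) is largest where d is smallest — segment BC (d = 37.0 mm).
τ_max = 16·91.20/(π·(0.0370)³) = 9.170×10^6 Pa.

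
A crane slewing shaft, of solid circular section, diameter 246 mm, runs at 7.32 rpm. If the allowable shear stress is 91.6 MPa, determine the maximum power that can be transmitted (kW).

205 kW

J = πd⁴/32 = π(0.246)⁴/32 = 3.595×10^-4 m⁴.
T_max = τ_allow·J/r = 9.16×10^7 × 3.595×10^-4 / 0.123 = 267800 N·m.
ω = 2π·7.32/60 = 0.7665 rad/s, so P_max = T_max·ω = 2.052×10^5 W.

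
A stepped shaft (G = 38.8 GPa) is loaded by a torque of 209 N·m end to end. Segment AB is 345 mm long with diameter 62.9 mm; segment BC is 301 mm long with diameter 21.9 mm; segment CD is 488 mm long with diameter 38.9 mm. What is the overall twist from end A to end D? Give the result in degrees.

J_AB = π(0.0629)⁴/32 = 1.54×10^-6 m⁴; J_BC = π(0.0219)⁴/32 = 2.26×10^-8 m⁴; J_CD = π(0.0389)⁴/32 = 2.25×10^-7 m⁴.
θ = (T/G)·Σ L_i/J_i = (209.0/38.8×10⁹)·(0.345/1.54×10^-6 + 0.301/2.26×10^-8 + 0.488/2.25×10^-7) = 0.08470 rad.

4.85°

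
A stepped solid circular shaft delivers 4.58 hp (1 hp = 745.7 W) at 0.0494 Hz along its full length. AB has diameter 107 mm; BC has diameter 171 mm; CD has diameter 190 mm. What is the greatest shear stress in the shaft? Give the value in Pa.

4.57e7 Pa

ω = 2π·0.0494 = 0.3104 rad/s, so T = P/ω = 4.58×745.7 / 0.3104 = 11000 N·m.
Under the same torque, τ_max = 16T/(πd³) is largest where d is smallest — segment AB (d = 107 mm).
τ_max = 16·11000/(π·(0.107)³) = 4.574×10^7 Pa.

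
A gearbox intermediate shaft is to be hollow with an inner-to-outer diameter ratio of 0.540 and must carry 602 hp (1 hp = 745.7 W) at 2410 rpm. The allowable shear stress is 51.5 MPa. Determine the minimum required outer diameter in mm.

57.7 mm

ω = 2π·2410/60 = 252.4 rad/s, so T = P/ω = 602×745.7 / 252.4 = 1779 N·m.
For a hollow shaft with d_i/d_o = 0.540: τ_max = 16T/(π d_o³ (1−k⁴)), so d_o = [16T/(π τ_allow (1−k⁴))]^(1/3) = [16·1779/(π·5.15×10^7·0.9150)]^(1/3) = 0.05772 m.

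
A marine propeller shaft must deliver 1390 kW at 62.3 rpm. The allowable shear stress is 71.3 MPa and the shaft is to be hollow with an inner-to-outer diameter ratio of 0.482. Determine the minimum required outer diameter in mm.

ω = 2π·62.3/60 = 6.524 rad/s, so T = P/ω = 1390×10³ / 6.524 = 213100 N·m.
For a hollow shaft with d_i/d_o = 0.482: τ_max = 16T/(π d_o³ (1−k⁴)), so d_o = [16T/(π τ_allow (1−k⁴))]^(1/3) = [16·213100/(π·7.13×10^7·0.9460)]^(1/3) = 0.2524 m.

252 mm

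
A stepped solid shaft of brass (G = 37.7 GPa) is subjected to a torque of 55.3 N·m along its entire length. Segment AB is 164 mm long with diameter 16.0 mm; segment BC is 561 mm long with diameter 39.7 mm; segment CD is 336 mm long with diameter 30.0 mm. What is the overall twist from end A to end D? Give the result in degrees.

J_AB = π(0.0160)⁴/32 = 6.43×10^-9 m⁴; J_BC = π(0.0397)⁴/32 = 2.44×10^-7 m⁴; J_CD = π(0.0300)⁴/32 = 7.95×10^-8 m⁴.
θ = (T/G)·Σ L_i/J_i = (55.30/37.7×10⁹)·(0.164/6.43×10^-9 + 0.561/2.44×10^-7 + 0.336/7.95×10^-8) = 0.04696 rad.

2.69°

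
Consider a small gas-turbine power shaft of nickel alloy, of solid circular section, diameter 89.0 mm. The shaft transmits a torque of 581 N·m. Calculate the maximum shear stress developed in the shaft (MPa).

4.20 MPa

J = πd⁴/32 = π(0.0890)⁴/32 = 6.160×10^-6 m⁴.
τ_max = T·r/J = 581.0 × 0.0445 / 6.160×10^-6 = 4.197×10^6 Pa.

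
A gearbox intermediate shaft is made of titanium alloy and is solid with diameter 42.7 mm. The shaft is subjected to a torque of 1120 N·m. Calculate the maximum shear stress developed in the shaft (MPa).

73.3 MPa

J = πd⁴/32 = π(0.0427)⁴/32 = 3.264×10^-7 m⁴.
τ_max = T·r/J = 1120 × 0.0214 / 3.264×10^-7 = 7.327×10^7 Pa.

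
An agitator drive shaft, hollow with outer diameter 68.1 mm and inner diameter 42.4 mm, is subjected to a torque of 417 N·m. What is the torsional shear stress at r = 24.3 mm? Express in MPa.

5.65 MPa

J = π(d_o⁴ − d_i⁴)/32 = π(0.0681⁴ − 0.0424⁴)/32 = 1.794×10^-6 m⁴.
Shear stress varies linearly with radius: τ = T·r/J = 417.0 × 0.0243 / 1.794×10^-6 = 5.648×10^6 Pa.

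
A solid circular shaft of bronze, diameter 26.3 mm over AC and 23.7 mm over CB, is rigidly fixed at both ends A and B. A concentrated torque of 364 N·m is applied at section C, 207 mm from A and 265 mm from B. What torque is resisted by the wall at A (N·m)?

Compatibility: T_A·a/J_AC = T_B·b/J_CB with T_A + T_B = T₀.
J_AC = 4.70×10^-8 m⁴, J_CB = 3.10×10^-8 m⁴, so T_A = T₀·(J_AC/a)/((J_AC/a)+(J_CB/b)) = 240.2 N·m, T_B = 123.8 N·m.

240 N·m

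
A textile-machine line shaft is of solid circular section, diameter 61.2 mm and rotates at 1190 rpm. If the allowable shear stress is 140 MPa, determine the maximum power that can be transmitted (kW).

J = πd⁴/32 = π(0.0612)⁴/32 = 1.377×10^-6 m⁴.
T_max = τ_allow·J/r = 1.40×10^8 × 1.377×10^-6 / 0.0306 = 6301 N·m.
ω = 2π·1190/60 = 124.6 rad/s, so P_max = T_max·ω = 7.852×10^5 W.

785 kW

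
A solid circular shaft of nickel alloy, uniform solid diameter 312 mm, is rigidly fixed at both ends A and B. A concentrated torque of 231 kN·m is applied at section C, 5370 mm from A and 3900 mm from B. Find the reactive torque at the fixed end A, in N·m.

With uniform GJ and both ends fixed, compatibility θ_AC = θ_CB gives T_A·a = T_B·b, together with T_A + T_B = T₀.
T_A = T₀·b/(a+b) = 231000·3900/9270 = 97180 N·m; T_B = 133800 N·m.

97200 N·m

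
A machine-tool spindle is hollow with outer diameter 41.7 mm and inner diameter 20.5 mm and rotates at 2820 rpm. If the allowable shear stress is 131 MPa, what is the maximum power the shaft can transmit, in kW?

519 kW

J = π(d_o⁴ − d_i⁴)/32 = π(0.0417⁴ − 0.0205⁴)/32 = 2.795×10^-7 m⁴.
T_max = τ_allow·J/r = 1.31×10^8 × 2.795×10^-7 / 0.0209 = 1756 N·m.
ω = 2π·2820/60 = 295.3 rad/s, so P_max = T_max·ω = 5.186×10^5 W.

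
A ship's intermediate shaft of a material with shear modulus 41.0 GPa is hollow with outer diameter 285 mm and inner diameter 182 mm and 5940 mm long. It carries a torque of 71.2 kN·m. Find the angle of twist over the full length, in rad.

0.0191 rad

J = π(d_o⁴ − d_i⁴)/32 = π(0.285⁴ − 0.182⁴)/32 = 5.400×10^-4 m⁴.
θ = T·L/(G·J) = 71200 × 5.94 / (41.0×10⁹ × 5.400×10^-4) = 0.01910 rad.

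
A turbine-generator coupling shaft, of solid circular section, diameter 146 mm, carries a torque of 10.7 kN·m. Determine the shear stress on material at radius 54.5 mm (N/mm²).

J = πd⁴/32 = π(0.146)⁴/32 = 4.461×10^-5 m⁴.
Shear stress varies linearly with radius: τ = T·r/J = 10700 × 0.0545 / 4.461×10^-5 = 1.307×10^7 Pa.

13.1 N/mm²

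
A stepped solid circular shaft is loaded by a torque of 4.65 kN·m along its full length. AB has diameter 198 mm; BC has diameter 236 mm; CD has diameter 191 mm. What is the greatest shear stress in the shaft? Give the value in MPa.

3.40 MPa

Under the same torque, τ_max = 16T/(πd³) is largest where d is smallest — segment CD (d = 191 mm).
τ_max = 16·4650/(π·(0.191)³) = 3.399×10^6 Pa.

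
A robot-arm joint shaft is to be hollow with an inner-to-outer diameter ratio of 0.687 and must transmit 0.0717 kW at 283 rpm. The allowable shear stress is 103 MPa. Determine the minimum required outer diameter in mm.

5.36 mm

ω = 2π·283/60 = 29.64 rad/s, so T = P/ω = 0.0717×10³ / 29.64 = 2.419 N·m.
For a hollow shaft with d_i/d_o = 0.687: τ_max = 16T/(π d_o³ (1−k⁴)), so d_o = [16T/(π τ_allow (1−k⁴))]^(1/3) = [16·2.419/(π·1.03×10^8·0.7772)]^(1/3) = 0.005359 m.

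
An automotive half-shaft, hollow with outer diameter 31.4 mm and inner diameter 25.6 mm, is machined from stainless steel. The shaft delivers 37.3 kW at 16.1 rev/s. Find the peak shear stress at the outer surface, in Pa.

ω = 2π·16.1 = 101.2 rad/s, so T = P/ω = 37.3×10³ / 101.2 = 368.7 N·m.
J = π(d_o⁴ − d_i⁴)/32 = π(0.0314⁴ − 0.0256⁴)/32 = 5.327×10^-8 m⁴.
τ_max = T·r/J = 368.7 × 0.0157 / 5.327×10^-8 = 1.087×10^8 Pa.

1.09e8 Pa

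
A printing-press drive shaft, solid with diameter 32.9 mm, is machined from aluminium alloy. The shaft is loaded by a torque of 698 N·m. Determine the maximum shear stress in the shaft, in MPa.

J = πd⁴/32 = π(0.0329)⁴/32 = 1.150×10^-7 m⁴.
τ_max = T·r/J = 698.0 × 0.0164 / 1.150×10^-7 = 9.982×10^7 Pa.

99.8 MPa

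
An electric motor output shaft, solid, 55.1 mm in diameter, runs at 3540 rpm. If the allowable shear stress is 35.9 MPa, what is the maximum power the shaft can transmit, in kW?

437 kW

J = πd⁴/32 = π(0.0551)⁴/32 = 9.049×10^-7 m⁴.
T_max = τ_allow·J/r = 3.59×10^7 × 9.049×10^-7 / 0.0276 = 1179 N·m.
ω = 2π·3540/60 = 370.7 rad/s, so P_max = T_max·ω = 4.371×10^5 W.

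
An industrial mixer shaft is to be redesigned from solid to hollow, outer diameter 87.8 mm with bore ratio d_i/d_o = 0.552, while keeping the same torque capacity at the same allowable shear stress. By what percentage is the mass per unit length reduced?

25.8 %

Equal τ_max and T ⇒ the solid shaft needs d_s³ = d_o³(1−k⁴), so d_s = 87.8·(1−0.552⁴)^(1/3) = 84.99 mm.
Area ratio A_h/A_s = d_o²(1−k²)/d_s² = (1−k²)/(1−k⁴)^(2/3) = 0.7420.
Mass saving = 1 − 0.7420 = 25.8 %.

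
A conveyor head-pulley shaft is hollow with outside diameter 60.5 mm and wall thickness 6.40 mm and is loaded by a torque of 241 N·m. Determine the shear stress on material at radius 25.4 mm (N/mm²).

7.58 N/mm²

J = π(d_o⁴ − d_i⁴)/32 = π(0.0605⁴ − 0.0477⁴)/32 = 8.070×10^-7 m⁴.
Shear stress varies linearly with radius: τ = T·r/J = 241.0 × 0.0254 / 8.070×10^-7 = 7.585×10^6 Pa.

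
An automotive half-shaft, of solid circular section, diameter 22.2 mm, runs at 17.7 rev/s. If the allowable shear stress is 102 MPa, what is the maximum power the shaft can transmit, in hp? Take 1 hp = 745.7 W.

32.7 hp

J = πd⁴/32 = π(0.0222)⁴/32 = 2.385×10^-8 m⁴.
T_max = τ_allow·J/r = 1.02×10^8 × 2.385×10^-8 / 0.0111 = 219.1 N·m.
ω = 2π·17.7 = 111.2 rad/s, so P_max = T_max·ω = 2.437×10^4 W.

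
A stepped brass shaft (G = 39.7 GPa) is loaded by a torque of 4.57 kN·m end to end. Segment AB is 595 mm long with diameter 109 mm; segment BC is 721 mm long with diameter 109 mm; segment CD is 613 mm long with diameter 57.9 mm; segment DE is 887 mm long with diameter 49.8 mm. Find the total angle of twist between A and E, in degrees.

14.0°

J_AB = π(0.109)⁴/32 = 1.39×10^-5 m⁴; J_BC = π(0.109)⁴/32 = 1.39×10^-5 m⁴; J_CD = π(0.0579)⁴/32 = 1.10×10^-6 m⁴; J_DE = π(0.0498)⁴/32 = 6.04×10^-7 m⁴.
θ = (T/G)·Σ L_i/J_i = (4570/39.7×10⁹)·(0.595/1.39×10^-5 + 0.721/1.39×10^-5 + 0.613/1.10×10^-6 + 0.887/6.04×10^-7) = 0.2440 rad.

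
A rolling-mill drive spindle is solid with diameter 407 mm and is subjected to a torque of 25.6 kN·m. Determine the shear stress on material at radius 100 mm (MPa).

0.950 MPa

J = πd⁴/32 = π(0.407)⁴/32 = 2.694×10^-3 m⁴.
Shear stress varies linearly with radius: τ = T·r/J = 25600 × 0.100 / 2.694×10^-3 = 9.503×10^5 Pa.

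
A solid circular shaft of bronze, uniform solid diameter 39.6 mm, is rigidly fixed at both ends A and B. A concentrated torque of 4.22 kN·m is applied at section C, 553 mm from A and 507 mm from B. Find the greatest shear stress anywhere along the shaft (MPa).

With uniform GJ and both ends fixed, compatibility θ_AC = θ_CB gives T_A·a = T_B·b, together with T_A + T_B = T₀.
T_A = T₀·b/(a+b) = 4220·507/1060 = 2018 N·m; T_B = 2202 N·m.
τ in each portion: τ_AC = 1.66×10^8 Pa, τ_CB = 1.81×10^8 Pa; maximum is in CB.
τ_max = T_CB·r/J = 2202·0.0198/2.41×10^-7 = 1.806×10^8 Pa.

181 MPa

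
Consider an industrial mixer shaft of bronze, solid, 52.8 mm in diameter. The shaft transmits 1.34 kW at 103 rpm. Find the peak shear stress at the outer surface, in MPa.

ω = 2π·103/60 = 10.79 rad/s, so T = P/ω = 1.34×10³ / 10.79 = 124.2 N·m.
J = πd⁴/32 = π(0.0528)⁴/32 = 7.630×10^-7 m⁴.
τ_max = T·r/J = 124.2 × 0.0264 / 7.630×10^-7 = 4.298×10^6 Pa.

4.30 MPa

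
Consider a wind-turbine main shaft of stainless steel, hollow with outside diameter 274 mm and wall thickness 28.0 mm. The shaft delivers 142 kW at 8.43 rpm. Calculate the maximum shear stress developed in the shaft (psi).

ω = 2π·8.43/60 = 0.8828 rad/s, so T = P/ω = 142×10³ / 0.8828 = 160900 N·m.
J = π(d_o⁴ − d_i⁴)/32 = π(0.274⁴ − 0.218⁴)/32 = 3.316×10^-4 m⁴.
τ_max = T·r/J = 160900 × 0.137 / 3.316×10^-4 = 6.645×10^7 Pa.

9640 psi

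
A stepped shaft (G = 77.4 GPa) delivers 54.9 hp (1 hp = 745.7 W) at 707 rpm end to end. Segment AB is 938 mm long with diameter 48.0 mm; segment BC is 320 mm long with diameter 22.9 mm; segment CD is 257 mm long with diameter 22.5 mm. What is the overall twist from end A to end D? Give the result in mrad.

171 mrad

ω = 2π·707/60 = 74.04 rad/s, so T = P/ω = 54.9×745.7 / 74.04 = 553.0 N·m.
J_AB = π(0.0480)⁴/32 = 5.21×10^-7 m⁴; J_BC = π(0.0229)⁴/32 = 2.70×10^-8 m⁴; J_CD = π(0.0225)⁴/32 = 2.52×10^-8 m⁴.
θ = (T/G)·Σ L_i/J_i = (553.0/77.4×10⁹)·(0.938/5.21×10^-7 + 0.320/2.70×10^-8 + 0.257/2.52×10^-8) = 0.1705 rad.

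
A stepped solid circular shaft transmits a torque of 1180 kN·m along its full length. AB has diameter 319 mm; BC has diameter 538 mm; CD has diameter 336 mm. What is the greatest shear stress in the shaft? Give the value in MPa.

Under the same torque, τ_max = 16T/(πd³) is largest where d is smallest — segment AB (d = 319 mm).
τ_max = 16·1.180e6/(π·(0.319)³) = 1.851×10^8 Pa.

185 MPa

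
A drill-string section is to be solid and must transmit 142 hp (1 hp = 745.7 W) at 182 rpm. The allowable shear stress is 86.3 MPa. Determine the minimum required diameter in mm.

ω = 2π·182/60 = 19.06 rad/s, so T = P/ω = 142×745.7 / 19.06 = 5556 N·m.
For a solid shaft τ_max = 16T/(πd³), so d = (16T/(π τ_allow))^(1/3) = (16·5556/(π·8.63×10^7))^(1/3) = 0.06896 m.

69.0 mm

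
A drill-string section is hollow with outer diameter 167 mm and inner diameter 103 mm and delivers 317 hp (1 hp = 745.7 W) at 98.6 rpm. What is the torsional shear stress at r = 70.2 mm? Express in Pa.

ω = 2π·98.6/60 = 10.33 rad/s, so T = P/ω = 317×745.7 / 10.33 = 22890 N·m.
J = π(d_o⁴ − d_i⁴)/32 = π(0.167⁴ − 0.103⁴)/32 = 6.531×10^-5 m⁴.
Shear stress varies linearly with radius: τ = T·r/J = 22890 × 0.0702 / 6.531×10^-5 = 2.461×10^7 Pa.

2.46e7 Pa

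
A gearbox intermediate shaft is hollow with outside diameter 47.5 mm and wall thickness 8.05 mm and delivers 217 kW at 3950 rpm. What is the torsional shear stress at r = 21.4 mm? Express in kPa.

27800 kPa

ω = 2π·3950/60 = 413.6 rad/s, so T = P/ω = 217×10³ / 413.6 = 524.6 N·m.
J = π(d_o⁴ − d_i⁴)/32 = π(0.0475⁴ − 0.0314⁴)/32 = 4.043×10^-7 m⁴.
Shear stress varies linearly with radius: τ = T·r/J = 524.6 × 0.0214 / 4.043×10^-7 = 2.777×10^7 Pa.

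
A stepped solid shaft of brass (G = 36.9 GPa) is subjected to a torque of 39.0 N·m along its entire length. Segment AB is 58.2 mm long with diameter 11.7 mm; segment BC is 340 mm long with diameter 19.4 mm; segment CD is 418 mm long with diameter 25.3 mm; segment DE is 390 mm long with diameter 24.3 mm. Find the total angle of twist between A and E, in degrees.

J_AB = π(0.0117)⁴/32 = 1.84×10^-9 m⁴; J_BC = π(0.0194)⁴/32 = 1.39×10^-8 m⁴; J_CD = π(0.0253)⁴/32 = 4.02×10^-8 m⁴; J_DE = π(0.0243)⁴/32 = 3.42×10^-8 m⁴.
θ = (T/G)·Σ L_i/J_i = (39.00/36.9×10⁹)·(0.0582/1.84×10^-9 + 0.340/1.39×10^-8 + 0.418/4.02×10^-8 + 0.390/3.42×10^-8) = 0.08230 rad.

4.72°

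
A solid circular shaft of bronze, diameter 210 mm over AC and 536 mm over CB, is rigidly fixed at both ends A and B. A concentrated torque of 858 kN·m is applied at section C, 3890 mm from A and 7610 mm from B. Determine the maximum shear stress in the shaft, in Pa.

Compatibility: T_A·a/J_AC = T_B·b/J_CB with T_A + T_B = T₀.
J_AC = 1.91×10^-4 m⁴, J_CB = 8.10×10^-3 m⁴, so T_A = T₀·(J_AC/a)/((J_AC/a)+(J_CB/b)) = 37810 N·m, T_B = 820200 N·m.
τ in each portion: τ_AC = 2.08×10^7 Pa, τ_CB = 2.71×10^7 Pa; maximum is in CB.
τ_max = T_CB·r/J = 820200·0.268/8.10×10^-3 = 2.713×10^7 Pa.

2.71e7 Pa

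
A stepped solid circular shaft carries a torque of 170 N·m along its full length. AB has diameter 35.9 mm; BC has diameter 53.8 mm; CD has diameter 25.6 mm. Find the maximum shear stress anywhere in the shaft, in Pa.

Under the same torque, τ_max = 16T/(πd³) is largest where d is smallest — segment CD (d = 25.6 mm).
τ_max = 16·170.0/(π·(0.0256)³) = 5.161×10^7 Pa.

5.16e7 Pa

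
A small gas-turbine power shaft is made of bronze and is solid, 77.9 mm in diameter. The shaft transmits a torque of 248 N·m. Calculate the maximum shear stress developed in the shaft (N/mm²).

2.67 N/mm²

J = πd⁴/32 = π(0.0779)⁴/32 = 3.615×10^-6 m⁴.
τ_max = T·r/J = 248.0 × 0.0390 / 3.615×10^-6 = 2.672×10^6 Pa.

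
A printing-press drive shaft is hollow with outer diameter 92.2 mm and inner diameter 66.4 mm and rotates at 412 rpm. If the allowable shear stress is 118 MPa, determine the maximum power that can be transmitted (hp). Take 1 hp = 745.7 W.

768 hp

J = π(d_o⁴ − d_i⁴)/32 = π(0.0922⁴ − 0.0664⁴)/32 = 5.186×10^-6 m⁴.
T_max = τ_allow·J/r = 1.18×10^8 × 5.186×10^-6 / 0.0461 = 13270 N·m.
ω = 2π·412/60 = 43.14 rad/s, so P_max = T_max·ω = 5.727×10^5 W.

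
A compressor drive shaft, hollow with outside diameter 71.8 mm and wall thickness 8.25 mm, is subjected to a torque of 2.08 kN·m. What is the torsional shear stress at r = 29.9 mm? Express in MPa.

36.8 MPa

J = π(d_o⁴ − d_i⁴)/32 = π(0.0718⁴ − 0.0553⁴)/32 = 1.691×10^-6 m⁴.
Shear stress varies linearly with radius: τ = T·r/J = 2080 × 0.0299 / 1.691×10^-6 = 3.678×10^7 Pa.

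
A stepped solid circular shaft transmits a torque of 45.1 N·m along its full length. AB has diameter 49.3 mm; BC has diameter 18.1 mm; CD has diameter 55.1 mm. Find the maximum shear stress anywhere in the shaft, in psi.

Under the same torque, τ_max = 16T/(πd³) is largest where d is smallest — segment BC (d = 18.1 mm).
τ_max = 16·45.10/(π·(0.0181)³) = 3.874×10^7 Pa.

5620 psi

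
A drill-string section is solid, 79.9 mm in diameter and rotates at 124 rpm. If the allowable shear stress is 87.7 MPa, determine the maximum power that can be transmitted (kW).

J = πd⁴/32 = π(0.0799)⁴/32 = 4.001×10^-6 m⁴.
T_max = τ_allow·J/r = 8.77×10^7 × 4.001×10^-6 / 0.0399 = 8784 N·m.
ω = 2π·124/60 = 12.99 rad/s, so P_max = T_max·ω = 1.141×10^5 W.

114 kW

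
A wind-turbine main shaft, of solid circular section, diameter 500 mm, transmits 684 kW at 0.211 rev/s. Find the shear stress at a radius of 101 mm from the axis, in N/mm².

ω = 2π·0.211 = 1.326 rad/s, so T = P/ω = 684×10³ / 1.326 = 515900 N·m.
J = πd⁴/32 = π(0.500)⁴/32 = 6.136×10^-3 m⁴.
Shear stress varies linearly with radius: τ = T·r/J = 515900 × 0.101 / 6.136×10^-3 = 8.492×10^6 Pa.

8.49 N/mm²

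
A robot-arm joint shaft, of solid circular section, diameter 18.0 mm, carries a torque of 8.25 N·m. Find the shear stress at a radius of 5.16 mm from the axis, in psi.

J = πd⁴/32 = π(0.0180)⁴/32 = 1.031×10^-8 m⁴.
Shear stress varies linearly with radius: τ = T·r/J = 8.250 × 0.00516 / 1.031×10^-8 = 4.131×10^6 Pa.

599 psi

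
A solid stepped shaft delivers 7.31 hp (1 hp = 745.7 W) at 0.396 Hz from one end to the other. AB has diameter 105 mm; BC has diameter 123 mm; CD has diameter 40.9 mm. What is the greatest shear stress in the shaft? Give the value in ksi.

ω = 2π·0.396 = 2.488 rad/s, so T = P/ω = 7.31×745.7 / 2.488 = 2191 N·m.
Under the same torque, τ_max = 16T/(πd³) is largest where d is smallest — segment CD (d = 40.9 mm).
τ_max = 16·2191/(π·(0.0409)³) = 1.631×10^8 Pa.

23.7 ksi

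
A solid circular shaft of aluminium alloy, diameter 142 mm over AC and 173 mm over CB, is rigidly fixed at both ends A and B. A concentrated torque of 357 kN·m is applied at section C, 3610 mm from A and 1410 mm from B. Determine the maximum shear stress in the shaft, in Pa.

Compatibility: T_A·a/J_AC = T_B·b/J_CB with T_A + T_B = T₀.
J_AC = 3.99×10^-5 m⁴, J_CB = 8.79×10^-5 m⁴, so T_A = T₀·(J_AC/a)/((J_AC/a)+(J_CB/b)) = 53760 N·m, T_B = 303200 N·m.
τ in each portion: τ_AC = 9.56×10^7 Pa, τ_CB = 2.98×10^8 Pa; maximum is in CB.
τ_max = T_CB·r/J = 303200·0.0865/8.79×10^-5 = 2.983×10^8 Pa.

2.98e8 Pa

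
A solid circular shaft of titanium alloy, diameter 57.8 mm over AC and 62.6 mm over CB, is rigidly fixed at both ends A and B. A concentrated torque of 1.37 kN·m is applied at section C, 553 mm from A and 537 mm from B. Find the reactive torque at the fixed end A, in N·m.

567 N·m

Compatibility: T_A·a/J_AC = T_B·b/J_CB with T_A + T_B = T₀.
J_AC = 1.10×10^-6 m⁴, J_CB = 1.51×10^-6 m⁴, so T_A = T₀·(J_AC/a)/((J_AC/a)+(J_CB/b)) = 566.8 N·m, T_B = 803.2 N·m.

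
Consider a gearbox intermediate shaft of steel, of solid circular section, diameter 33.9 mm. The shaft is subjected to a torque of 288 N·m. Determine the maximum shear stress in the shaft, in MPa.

J = πd⁴/32 = π(0.0339)⁴/32 = 1.297×10^-7 m⁴.
τ_max = T·r/J = 288.0 × 0.0169 / 1.297×10^-7 = 3.765×10^7 Pa.

37.6 MPa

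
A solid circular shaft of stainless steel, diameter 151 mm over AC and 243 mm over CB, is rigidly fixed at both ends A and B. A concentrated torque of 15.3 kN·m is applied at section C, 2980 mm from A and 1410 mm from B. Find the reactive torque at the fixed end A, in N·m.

Compatibility: T_A·a/J_AC = T_B·b/J_CB with T_A + T_B = T₀.
J_AC = 5.10×10^-5 m⁴, J_CB = 3.42×10^-4 m⁴, so T_A = T₀·(J_AC/a)/((J_AC/a)+(J_CB/b)) = 1008 N·m, T_B = 14290 N·m.

1010 N·m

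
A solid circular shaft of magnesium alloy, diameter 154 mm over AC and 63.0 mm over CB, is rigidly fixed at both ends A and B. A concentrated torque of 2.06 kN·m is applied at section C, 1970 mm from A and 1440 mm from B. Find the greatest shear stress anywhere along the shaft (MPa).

2.77 MPa

Compatibility: T_A·a/J_AC = T_B·b/J_CB with T_A + T_B = T₀.
J_AC = 5.52×10^-5 m⁴, J_CB = 1.55×10^-6 m⁴, so T_A = T₀·(J_AC/a)/((J_AC/a)+(J_CB/b)) = 1984 N·m, T_B = 76.02 N·m.
τ in each portion: τ_AC = 2.77×10^6 Pa, τ_CB = 1.55×10^6 Pa; maximum is in AC.
τ_max = T_AC·r/J = 1984·0.0770/5.52×10^-5 = 2.767×10^6 Pa.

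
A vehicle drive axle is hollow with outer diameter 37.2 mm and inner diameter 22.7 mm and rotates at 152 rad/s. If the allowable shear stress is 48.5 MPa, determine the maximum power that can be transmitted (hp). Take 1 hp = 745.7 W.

86.1 hp

J = π(d_o⁴ − d_i⁴)/32 = π(0.0372⁴ − 0.0227⁴)/32 = 1.619×10^-7 m⁴.
T_max = τ_allow·J/r = 4.85×10^7 × 1.619×10^-7 / 0.0186 = 422.3 N·m.
ω = 152 rad/s, so P_max = T_max·ω = 6.418×10^4 W.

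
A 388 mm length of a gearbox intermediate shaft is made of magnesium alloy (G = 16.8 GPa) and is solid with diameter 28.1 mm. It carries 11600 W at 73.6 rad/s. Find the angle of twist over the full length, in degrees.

3.41°

ω = 73.6 rad/s, so T = P/ω = 11600 / 73.60 = 157.6 N·m.
J = πd⁴/32 = π(0.0281)⁴/32 = 6.121×10^-8 m⁴.
θ = T·L/(G·J) = 157.6 × 0.388 / (16.8×10⁹ × 6.121×10^-8) = 0.05947 rad.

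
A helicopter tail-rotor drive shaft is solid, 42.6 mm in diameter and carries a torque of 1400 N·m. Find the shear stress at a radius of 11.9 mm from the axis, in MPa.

51.5 MPa

J = πd⁴/32 = π(0.0426)⁴/32 = 3.233×10^-7 m⁴.
Shear stress varies linearly with radius: τ = T·r/J = 1400 × 0.0119 / 3.233×10^-7 = 5.153×10^7 Pa.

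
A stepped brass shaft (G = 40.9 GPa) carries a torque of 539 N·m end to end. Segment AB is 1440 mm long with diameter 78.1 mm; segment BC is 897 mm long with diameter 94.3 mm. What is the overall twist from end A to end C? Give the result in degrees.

J_AB = π(0.0781)⁴/32 = 3.65×10^-6 m⁴; J_BC = π(0.0943)⁴/32 = 7.76×10^-6 m⁴.
θ = (T/G)·Σ L_i/J_i = (539.0/40.9×10⁹)·(1.44/3.65×10^-6 + 0.897/7.76×10^-6) = 6.718×10^-3 rad.

0.385°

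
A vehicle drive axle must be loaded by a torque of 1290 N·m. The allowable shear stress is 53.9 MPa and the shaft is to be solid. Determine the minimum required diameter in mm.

49.6 mm

For a solid shaft τ_max = 16T/(πd³), so d = (16T/(π τ_allow))^(1/3) = (16·1290/(π·5.39×10^7))^(1/3) = 0.04958 m.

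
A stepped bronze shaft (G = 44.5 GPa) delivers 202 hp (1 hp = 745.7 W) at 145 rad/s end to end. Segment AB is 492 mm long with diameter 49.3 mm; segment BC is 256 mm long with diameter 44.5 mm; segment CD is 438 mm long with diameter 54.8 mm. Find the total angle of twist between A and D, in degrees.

2.69°

ω = 145 rad/s, so T = P/ω = 202×745.7 / 145.0 = 1039 N·m.
J_AB = π(0.0493)⁴/32 = 5.80×10^-7 m⁴; J_BC = π(0.0445)⁴/32 = 3.85×10^-7 m⁴; J_CD = π(0.0548)⁴/32 = 8.85×10^-7 m⁴.
θ = (T/G)·Σ L_i/J_i = (1039/44.5×10⁹)·(0.492/5.80×10^-7 + 0.256/3.85×10^-7 + 0.438/8.85×10^-7) = 0.04688 rad.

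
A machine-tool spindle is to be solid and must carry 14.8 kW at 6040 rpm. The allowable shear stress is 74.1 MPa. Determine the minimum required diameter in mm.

11.7 mm

ω = 2π·6040/60 = 632.5 rad/s, so T = P/ω = 14.8×10³ / 632.5 = 23.40 N·m.
For a solid shaft τ_max = 16T/(πd³), so d = (16T/(π τ_allow))^(1/3) = (16·23.40/(π·7.41×10^7))^(1/3) = 0.01172 m.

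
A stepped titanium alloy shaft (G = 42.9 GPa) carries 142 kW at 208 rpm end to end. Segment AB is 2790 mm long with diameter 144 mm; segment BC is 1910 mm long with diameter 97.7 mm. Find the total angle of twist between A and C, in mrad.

ω = 2π·208/60 = 21.78 rad/s, so T = P/ω = 142×10³ / 21.78 = 6519 N·m.
J_AB = π(0.144)⁴/32 = 4.22×10^-5 m⁴; J_BC = π(0.0977)⁴/32 = 8.94×10^-6 m⁴.
θ = (T/G)·Σ L_i/J_i = (6519/42.9×10⁹)·(2.79/4.22×10^-5 + 1.91/8.94×10^-6) = 0.04249 rad.

42.5 mrad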